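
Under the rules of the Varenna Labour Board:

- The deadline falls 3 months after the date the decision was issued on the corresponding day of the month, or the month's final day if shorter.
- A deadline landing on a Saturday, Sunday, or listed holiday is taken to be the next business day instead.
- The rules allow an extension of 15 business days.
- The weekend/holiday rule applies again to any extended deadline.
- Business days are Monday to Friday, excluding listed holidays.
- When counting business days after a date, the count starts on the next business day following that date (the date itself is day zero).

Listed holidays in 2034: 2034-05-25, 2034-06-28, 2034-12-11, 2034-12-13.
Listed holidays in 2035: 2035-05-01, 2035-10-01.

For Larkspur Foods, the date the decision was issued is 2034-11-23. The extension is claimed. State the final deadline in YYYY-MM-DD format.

Moving 3 months forward from 2034-11-23 on the corresponding day gives 2035-02-23.
Since 2035-02-23 is a Friday and not a holiday, the date is unchanged.
Applying the 15-business-day extension: 15 business days after 2035-02-23 is 2035-03-16.
2035-03-16 falls on a Friday, which is a business day, so no adjustment is needed.
The final due date is 2035-03-16.

2035-03-16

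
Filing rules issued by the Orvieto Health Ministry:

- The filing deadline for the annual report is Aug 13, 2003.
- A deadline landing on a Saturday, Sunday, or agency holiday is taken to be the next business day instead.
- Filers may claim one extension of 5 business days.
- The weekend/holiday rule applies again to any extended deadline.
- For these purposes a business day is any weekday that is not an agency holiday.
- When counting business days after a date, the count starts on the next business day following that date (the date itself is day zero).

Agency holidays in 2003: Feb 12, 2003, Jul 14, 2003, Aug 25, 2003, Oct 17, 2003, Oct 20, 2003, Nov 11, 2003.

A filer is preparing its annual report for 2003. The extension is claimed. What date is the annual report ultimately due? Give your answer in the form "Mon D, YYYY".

Aug 20, 2003

The statutory due date is Aug 13, 2003.
Aug 13, 2003 falls on a Wednesday, which is a business day, so no adjustment is needed.
Applying the 5-business-day extension: 5 business days after Aug 13, 2003 is Aug 20, 2003.
Aug 20, 2003 (Wednesday) is already a business day.
The final due date is Aug 20, 2003.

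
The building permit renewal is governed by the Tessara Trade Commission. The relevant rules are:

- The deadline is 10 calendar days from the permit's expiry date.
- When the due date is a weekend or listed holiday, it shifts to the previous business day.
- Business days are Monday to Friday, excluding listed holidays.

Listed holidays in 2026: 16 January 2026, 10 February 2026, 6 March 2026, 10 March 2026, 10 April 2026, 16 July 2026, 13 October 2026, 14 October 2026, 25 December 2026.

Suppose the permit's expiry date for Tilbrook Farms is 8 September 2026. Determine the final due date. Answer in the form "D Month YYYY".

10 calendar days after 8 September 2026 is 18 September 2026.
Since 18 September 2026 is a Friday and not a holiday, the date is unchanged.
Final deadline: 18 September 2026.

18 September 2026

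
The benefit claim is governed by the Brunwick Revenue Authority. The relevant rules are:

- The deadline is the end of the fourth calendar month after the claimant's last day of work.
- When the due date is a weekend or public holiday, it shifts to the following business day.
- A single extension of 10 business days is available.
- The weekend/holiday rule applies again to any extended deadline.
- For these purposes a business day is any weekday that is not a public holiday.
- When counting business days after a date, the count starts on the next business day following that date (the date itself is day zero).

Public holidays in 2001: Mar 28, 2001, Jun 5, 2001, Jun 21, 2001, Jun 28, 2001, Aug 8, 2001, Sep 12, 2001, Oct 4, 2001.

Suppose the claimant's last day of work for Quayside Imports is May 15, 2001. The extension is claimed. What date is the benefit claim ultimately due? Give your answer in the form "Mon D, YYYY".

The fourth month after May 15, 2001 is September 2001, whose last day is Sep 30, 2001.
Sep 30, 2001 falls on a Sunday. Rolling to the next business day gives Oct 1, 2001, a Monday.
Applying the 10-business-day extension: 10 business days after Oct 1, 2001 is Oct 16, 2001.
Since Oct 16, 2001 is a Tuesday and not a holiday, the date is unchanged.
Deadline: Oct 16, 2001.

Oct 16, 2001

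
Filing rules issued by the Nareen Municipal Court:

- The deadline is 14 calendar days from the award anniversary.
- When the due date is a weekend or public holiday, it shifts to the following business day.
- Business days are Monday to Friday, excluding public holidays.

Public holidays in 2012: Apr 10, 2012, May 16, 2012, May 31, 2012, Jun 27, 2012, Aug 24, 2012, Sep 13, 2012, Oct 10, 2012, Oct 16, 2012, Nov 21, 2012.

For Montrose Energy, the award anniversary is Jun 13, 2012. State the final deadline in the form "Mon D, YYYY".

Jun 28, 2012

From Jun 13, 2012, 14 calendar days later is Jun 27, 2012.
Because Jun 27, 2012 is a listed holiday, the deadline becomes Jun 28, 2012 (Thursday).
So the filing is due Jun 28, 2012.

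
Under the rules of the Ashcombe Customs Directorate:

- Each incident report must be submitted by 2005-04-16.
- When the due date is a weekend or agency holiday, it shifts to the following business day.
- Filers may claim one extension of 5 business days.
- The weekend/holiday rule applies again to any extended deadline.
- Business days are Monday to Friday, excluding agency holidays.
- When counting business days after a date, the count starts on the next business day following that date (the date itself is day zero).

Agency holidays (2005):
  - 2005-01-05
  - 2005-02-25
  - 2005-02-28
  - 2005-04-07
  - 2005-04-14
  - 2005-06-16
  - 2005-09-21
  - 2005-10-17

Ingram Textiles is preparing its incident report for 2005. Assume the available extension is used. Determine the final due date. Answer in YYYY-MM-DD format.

Start from the fixed due date, 2005-04-16.
2005-04-16 falls on a Saturday. Rolling to the next business day gives 2005-04-18, a Monday.
Counting 5 further business days from 2005-04-18 reaches 2005-04-25.
2005-04-25 falls on a Monday, which is a business day, so no adjustment is needed.
Deadline: 2005-04-25.

2005-04-25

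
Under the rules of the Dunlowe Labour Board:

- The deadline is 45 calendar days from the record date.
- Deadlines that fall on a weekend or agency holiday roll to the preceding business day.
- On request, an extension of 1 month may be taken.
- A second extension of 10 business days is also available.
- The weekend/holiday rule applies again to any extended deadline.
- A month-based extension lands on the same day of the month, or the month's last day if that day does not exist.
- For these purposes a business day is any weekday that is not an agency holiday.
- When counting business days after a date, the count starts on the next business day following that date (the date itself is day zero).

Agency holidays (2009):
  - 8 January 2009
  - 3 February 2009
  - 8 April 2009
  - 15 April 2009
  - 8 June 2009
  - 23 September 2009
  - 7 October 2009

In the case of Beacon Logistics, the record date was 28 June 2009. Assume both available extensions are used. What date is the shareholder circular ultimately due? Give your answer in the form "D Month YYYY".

45 calendar days after 28 June 2009 is 12 August 2009.
Since 12 August 2009 is a Wednesday and not a holiday, the date is unchanged.
The 1 month extension carries 12 August 2009 to 12 September 2009.
Because 12 September 2009 is a Saturday, the deadline becomes 11 September 2009 (Friday).
Applying the 10-business-day extension: 10 business days after 11 September 2009 is 28 September 2009.
28 September 2009 (Monday) is already a business day.
So the filing is due 28 September 2009.

28 September 2009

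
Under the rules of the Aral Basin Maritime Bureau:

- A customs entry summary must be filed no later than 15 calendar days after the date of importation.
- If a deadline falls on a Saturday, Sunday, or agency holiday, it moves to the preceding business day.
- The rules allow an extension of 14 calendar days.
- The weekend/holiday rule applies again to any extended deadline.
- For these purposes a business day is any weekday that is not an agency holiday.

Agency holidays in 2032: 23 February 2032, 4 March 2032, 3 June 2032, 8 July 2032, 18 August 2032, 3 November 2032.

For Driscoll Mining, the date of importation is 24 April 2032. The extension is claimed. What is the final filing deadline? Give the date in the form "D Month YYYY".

Adding 15 calendar days to 24 April 2032 gives 9 May 2032.
9 May 2032 is a Sunday, so it moves to the preceding business day, 7 May 2032 (Friday).
With the 14-day extension, 7 May 2032 becomes 21 May 2032.
Since 21 May 2032 is a Friday and not a holiday, the date is unchanged.
So the filing is due 21 May 2032.

21 May 2032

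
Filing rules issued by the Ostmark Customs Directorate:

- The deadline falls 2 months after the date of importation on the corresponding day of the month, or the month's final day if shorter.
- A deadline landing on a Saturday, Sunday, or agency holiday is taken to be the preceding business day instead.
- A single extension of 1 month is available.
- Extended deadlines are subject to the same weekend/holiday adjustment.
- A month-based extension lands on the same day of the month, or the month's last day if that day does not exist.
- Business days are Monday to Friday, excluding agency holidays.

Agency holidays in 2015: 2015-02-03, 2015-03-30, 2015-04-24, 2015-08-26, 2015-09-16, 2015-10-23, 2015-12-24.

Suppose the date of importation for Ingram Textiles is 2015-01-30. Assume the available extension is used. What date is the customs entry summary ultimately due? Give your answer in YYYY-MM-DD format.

Moving 2 months forward from 2015-01-30 on the corresponding day gives 2015-03-30.
Because 2015-03-30 is a listed holiday, the deadline becomes 2015-03-27 (Friday).
Applying the 1 month extension: 1 month after 2015-03-27 is 2015-04-27.
2015-04-27 falls on a Monday, which is a business day, so no adjustment is needed.
Deadline: 2015-04-27.

2015-04-27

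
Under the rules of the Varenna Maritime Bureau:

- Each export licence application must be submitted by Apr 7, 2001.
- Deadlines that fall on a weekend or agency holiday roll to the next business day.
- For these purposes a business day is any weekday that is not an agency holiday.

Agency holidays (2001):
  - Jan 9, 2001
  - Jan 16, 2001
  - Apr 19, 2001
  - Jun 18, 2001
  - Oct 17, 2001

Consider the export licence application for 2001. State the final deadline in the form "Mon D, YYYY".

Apr 9, 2001

Start from the fixed due date, Apr 7, 2001.
Apr 7, 2001 falls on a Saturday. Rolling to the next business day gives Apr 9, 2001, a Monday.
Final deadline: Apr 9, 2001.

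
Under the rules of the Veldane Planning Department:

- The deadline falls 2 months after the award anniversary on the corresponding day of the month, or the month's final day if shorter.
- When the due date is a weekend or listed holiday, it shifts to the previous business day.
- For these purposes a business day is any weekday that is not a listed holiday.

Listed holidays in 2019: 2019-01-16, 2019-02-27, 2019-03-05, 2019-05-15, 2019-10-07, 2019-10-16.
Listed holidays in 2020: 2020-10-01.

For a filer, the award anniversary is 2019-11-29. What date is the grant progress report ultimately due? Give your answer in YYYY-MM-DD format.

2 months from 2019-11-29 is 2020-01-29.
Since 2020-01-29 is a Wednesday and not a holiday, the date is unchanged.
The final due date is 2020-01-29.

2020-01-29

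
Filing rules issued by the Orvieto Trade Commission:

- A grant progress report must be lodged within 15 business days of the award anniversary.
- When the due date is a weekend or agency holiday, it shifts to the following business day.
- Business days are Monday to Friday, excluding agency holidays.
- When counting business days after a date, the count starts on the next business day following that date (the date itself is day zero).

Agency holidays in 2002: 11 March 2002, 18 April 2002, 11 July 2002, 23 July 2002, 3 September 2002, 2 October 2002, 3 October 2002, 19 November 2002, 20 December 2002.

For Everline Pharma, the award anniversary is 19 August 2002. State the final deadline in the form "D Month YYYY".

10 September 2002

Starting the day after 19 August 2002 and counting 15 business days lands on 10 September 2002.
10 September 2002 (Tuesday) is already a business day.
So the filing is due 10 September 2002.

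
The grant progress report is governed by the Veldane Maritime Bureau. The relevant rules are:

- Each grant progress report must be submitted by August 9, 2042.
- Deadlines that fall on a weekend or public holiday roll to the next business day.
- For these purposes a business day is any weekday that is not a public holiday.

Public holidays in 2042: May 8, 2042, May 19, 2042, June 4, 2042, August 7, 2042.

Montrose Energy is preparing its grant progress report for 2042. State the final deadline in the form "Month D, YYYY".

Start from the fixed due date, August 9, 2042.
August 9, 2042 falls on a Saturday. Rolling to the next business day gives August 11, 2042, a Monday.
The final due date is August 11, 2042.

August 11, 2042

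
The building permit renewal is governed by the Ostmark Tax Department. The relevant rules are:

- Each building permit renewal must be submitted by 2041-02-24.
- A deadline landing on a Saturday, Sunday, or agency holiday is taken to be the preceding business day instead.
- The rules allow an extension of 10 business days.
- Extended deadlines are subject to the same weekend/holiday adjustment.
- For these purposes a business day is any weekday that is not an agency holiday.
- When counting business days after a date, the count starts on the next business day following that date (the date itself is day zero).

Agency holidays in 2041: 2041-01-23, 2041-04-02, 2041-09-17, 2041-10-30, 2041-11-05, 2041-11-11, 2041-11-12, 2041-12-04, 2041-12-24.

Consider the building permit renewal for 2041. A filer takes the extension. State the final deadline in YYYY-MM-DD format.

Start from the fixed due date, 2041-02-24.
2041-02-24 is a Sunday; the preceding business day is 2041-02-22 (Friday).
Applying the 10-business-day extension: 10 business days after 2041-02-22 is 2041-03-08.
2041-03-08 falls on a Friday, which is a business day, so no adjustment is needed.
Final deadline: 2041-03-08.

2041-03-08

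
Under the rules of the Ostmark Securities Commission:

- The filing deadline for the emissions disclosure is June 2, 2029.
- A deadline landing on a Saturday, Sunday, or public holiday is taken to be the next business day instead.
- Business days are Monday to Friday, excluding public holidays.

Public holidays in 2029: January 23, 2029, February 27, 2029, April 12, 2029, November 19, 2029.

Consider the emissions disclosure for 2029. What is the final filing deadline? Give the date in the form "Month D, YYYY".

June 4, 2029

Start from the fixed due date, June 2, 2029.
June 2, 2029 falls on a Saturday. Rolling to the next business day gives June 4, 2029, a Monday.
So the filing is due June 4, 2029.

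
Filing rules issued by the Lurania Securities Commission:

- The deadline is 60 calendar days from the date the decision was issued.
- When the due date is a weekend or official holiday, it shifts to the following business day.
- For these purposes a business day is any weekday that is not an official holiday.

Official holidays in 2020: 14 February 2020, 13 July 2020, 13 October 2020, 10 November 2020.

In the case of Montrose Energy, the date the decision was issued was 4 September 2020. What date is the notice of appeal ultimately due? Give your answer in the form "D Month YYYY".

3 November 2020

Adding 60 calendar days to 4 September 2020 gives 3 November 2020.
3 November 2020 is a Tuesday and not a listed holiday, so it stands.
Final deadline: 3 November 2020.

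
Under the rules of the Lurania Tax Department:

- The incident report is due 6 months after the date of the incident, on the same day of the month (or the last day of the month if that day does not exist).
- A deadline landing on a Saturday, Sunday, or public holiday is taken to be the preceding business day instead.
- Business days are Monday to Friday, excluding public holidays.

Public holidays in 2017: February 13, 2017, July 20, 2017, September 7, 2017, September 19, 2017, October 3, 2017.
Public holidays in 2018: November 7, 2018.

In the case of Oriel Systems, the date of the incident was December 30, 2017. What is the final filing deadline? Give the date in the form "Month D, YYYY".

June 29, 2018

6 months from December 30, 2017 is June 30, 2018.
June 30, 2018 falls on a Saturday. Rolling to the preceding business day gives June 29, 2018, a Friday.
The final due date is June 29, 2018.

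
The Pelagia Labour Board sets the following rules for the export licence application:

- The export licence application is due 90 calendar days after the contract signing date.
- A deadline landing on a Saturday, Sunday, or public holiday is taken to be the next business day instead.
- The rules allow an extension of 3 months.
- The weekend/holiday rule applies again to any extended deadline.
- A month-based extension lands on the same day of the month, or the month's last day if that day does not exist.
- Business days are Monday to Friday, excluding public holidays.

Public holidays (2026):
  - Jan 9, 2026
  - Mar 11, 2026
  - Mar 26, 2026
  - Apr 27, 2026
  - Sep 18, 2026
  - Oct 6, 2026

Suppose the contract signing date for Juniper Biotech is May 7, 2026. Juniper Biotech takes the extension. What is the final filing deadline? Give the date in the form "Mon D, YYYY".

From May 7, 2026, 90 calendar days later is Aug 5, 2026.
Aug 5, 2026 falls on a Wednesday, which is a business day, so no adjustment is needed.
Add 3 months to Aug 5, 2026: Nov 5, 2026.
Nov 5, 2026 (Thursday) is already a business day.
Final deadline: Nov 5, 2026.

Nov 5, 2026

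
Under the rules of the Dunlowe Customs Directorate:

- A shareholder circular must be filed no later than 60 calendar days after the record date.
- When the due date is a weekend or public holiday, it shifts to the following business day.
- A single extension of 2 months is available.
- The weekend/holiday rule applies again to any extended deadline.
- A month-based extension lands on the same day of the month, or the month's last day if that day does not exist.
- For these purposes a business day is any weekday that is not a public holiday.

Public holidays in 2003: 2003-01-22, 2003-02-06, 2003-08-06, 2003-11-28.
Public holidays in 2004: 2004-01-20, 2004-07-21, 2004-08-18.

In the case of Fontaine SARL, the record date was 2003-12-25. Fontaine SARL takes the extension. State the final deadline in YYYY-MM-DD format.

Trigger date 2003-12-25 + 60 calendar days = 2004-02-23.
2004-02-23 (Monday) is already a business day.
The 2 months extension carries 2004-02-23 to 2004-04-23.
2004-04-23 falls on a Friday, which is a business day, so no adjustment is needed.
The final due date is 2004-04-23.

2004-04-23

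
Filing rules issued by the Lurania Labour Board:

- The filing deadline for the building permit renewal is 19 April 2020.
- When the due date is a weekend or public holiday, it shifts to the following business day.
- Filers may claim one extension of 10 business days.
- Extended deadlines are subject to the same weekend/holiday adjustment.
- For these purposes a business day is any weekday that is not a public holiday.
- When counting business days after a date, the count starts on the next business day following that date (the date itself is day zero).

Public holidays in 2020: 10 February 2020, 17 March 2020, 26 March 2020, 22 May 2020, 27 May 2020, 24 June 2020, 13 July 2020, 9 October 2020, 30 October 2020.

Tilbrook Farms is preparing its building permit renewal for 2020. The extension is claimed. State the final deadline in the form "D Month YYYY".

Start from the fixed due date, 19 April 2020.
19 April 2020 is a Sunday, so it moves to the next business day, 20 April 2020 (Monday).
Counting 10 further business days from 20 April 2020 reaches 4 May 2020.
Since 4 May 2020 is a Monday and not a holiday, the date is unchanged.
Deadline: 4 May 2020.

4 May 2020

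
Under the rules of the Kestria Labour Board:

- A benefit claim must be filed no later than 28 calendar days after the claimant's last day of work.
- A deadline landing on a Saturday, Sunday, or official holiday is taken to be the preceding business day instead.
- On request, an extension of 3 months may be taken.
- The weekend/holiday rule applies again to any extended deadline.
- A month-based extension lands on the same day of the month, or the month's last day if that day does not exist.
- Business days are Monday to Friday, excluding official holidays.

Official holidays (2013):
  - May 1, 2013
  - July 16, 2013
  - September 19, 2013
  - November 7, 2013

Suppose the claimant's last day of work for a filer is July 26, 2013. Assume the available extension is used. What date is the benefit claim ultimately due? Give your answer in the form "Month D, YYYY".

November 22, 2013

From July 26, 2013, 28 calendar days later is August 23, 2013.
August 23, 2013 falls on a Friday, which is a business day, so no adjustment is needed.
Add 3 months to August 23, 2013: November 23, 2013.
November 23, 2013 falls on a Saturday. Rolling to the preceding business day gives November 22, 2013, a Friday.
The final due date is November 22, 2013.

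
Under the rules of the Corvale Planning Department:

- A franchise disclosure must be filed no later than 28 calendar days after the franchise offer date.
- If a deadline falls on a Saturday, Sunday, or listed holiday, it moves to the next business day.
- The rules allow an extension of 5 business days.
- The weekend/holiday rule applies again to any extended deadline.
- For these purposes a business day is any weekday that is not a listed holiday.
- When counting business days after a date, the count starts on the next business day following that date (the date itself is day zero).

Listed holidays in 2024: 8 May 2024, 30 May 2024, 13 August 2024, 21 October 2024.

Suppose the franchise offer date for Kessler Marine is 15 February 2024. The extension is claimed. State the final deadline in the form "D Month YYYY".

21 March 2024

Adding 28 calendar days to 15 February 2024 gives 14 March 2024.
Since 14 March 2024 is a Thursday and not a holiday, the date is unchanged.
Counting 5 further business days from 14 March 2024 reaches 21 March 2024.
Since 21 March 2024 is a Thursday and not a holiday, the date is unchanged.
Deadline: 21 March 2024.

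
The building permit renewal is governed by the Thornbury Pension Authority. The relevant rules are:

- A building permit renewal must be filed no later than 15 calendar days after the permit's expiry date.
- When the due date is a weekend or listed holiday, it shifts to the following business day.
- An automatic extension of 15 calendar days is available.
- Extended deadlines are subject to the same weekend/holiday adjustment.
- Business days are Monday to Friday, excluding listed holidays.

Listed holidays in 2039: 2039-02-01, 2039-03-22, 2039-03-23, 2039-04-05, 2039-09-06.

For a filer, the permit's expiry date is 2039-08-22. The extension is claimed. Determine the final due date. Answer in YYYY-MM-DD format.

2039-09-22

From 2039-08-22, 15 calendar days later is 2039-09-06.
2039-09-06 falls on a listed holiday. Rolling to the next business day gives 2039-09-07, a Wednesday.
Applying the 15-calendar-day extension: 2039-09-07 + 15 days = 2039-09-22.
2039-09-22 (Thursday) is already a business day.
Final deadline: 2039-09-22.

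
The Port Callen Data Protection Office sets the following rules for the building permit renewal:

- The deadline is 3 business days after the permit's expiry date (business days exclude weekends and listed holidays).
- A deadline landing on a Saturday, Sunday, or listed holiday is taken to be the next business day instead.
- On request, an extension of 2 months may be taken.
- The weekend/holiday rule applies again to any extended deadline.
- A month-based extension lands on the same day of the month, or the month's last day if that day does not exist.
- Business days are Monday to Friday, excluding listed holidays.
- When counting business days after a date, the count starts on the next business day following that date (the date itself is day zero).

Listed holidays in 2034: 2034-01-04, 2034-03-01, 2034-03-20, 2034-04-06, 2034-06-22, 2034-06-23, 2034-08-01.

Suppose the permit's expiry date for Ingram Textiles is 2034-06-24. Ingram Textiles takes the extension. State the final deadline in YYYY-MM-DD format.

Counting 3 business days after 2034-06-24 (skipping weekends and listed holidays) reaches 2034-06-28.
2034-06-28 is a Wednesday and not a listed holiday, so it stands.
The 2 months extension carries 2034-06-28 to 2034-08-28.
2034-08-28 falls on a Monday, which is a business day, so no adjustment is needed.
The final due date is 2034-08-28.

2034-08-28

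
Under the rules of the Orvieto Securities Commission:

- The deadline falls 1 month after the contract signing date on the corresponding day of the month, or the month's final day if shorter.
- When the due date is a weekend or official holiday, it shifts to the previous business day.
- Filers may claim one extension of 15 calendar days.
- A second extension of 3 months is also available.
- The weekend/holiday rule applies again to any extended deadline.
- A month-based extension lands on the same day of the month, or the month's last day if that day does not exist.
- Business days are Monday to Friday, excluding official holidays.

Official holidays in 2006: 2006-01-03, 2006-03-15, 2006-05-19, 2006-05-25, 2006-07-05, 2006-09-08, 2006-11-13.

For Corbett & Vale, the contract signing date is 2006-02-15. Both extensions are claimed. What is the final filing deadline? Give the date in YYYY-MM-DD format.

1 month from 2006-02-15 is 2006-03-15.
2006-03-15 is a listed holiday, so it moves to the preceding business day, 2006-03-14 (Tuesday).
With the 15-day extension, 2006-03-14 becomes 2006-03-29.
2006-03-29 falls on a Wednesday, which is a business day, so no adjustment is needed.
Applying the 3 months extension: 3 months after 2006-03-29 is 2006-06-29.
2006-06-29 is a Thursday and not a listed holiday, so it stands.
So the filing is due 2006-06-29.

2006-06-29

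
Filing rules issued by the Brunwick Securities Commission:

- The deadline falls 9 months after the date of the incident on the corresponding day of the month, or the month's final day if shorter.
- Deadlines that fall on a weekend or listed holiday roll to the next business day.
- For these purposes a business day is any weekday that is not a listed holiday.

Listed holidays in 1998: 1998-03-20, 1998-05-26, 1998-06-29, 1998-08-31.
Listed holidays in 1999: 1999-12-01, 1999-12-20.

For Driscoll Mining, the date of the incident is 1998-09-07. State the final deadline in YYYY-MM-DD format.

Moving 9 months forward from 1998-09-07 on the corresponding day gives 1999-06-07.
Since 1999-06-07 is a Monday and not a holiday, the date is unchanged.
So the filing is due 1999-06-07.

1999-06-07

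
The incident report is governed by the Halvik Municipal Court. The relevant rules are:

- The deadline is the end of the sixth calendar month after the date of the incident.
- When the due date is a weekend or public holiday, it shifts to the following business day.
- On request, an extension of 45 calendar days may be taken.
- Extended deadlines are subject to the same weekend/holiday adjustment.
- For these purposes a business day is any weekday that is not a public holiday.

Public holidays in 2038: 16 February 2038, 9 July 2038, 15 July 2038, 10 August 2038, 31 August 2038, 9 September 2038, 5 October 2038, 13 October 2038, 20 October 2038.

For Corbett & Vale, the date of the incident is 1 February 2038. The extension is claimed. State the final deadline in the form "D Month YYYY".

6 months after 1 February 2038 is August 2038; that month ends on 31 August 2038.
31 August 2038 is a listed holiday; the next business day is 1 September 2038 (Wednesday).
The 45-calendar-day extension moves the deadline from 1 September 2038 to 16 October 2038.
16 October 2038 falls on a Saturday. Rolling to the next business day gives 18 October 2038, a Monday.
So the filing is due 18 October 2038.

18 October 2038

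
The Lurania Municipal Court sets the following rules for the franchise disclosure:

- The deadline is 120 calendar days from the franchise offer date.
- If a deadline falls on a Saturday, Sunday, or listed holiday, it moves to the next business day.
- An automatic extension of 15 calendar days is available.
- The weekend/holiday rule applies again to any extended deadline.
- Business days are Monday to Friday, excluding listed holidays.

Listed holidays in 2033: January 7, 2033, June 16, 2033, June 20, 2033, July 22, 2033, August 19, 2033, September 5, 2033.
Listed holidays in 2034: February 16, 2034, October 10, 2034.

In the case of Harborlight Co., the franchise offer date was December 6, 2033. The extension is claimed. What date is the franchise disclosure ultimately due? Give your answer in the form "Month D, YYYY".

Adding 120 calendar days to December 6, 2033 gives April 5, 2034.
April 5, 2034 is a Wednesday and not a listed holiday, so it stands.
Applying the 15-calendar-day extension: April 5, 2034 + 15 days = April 20, 2034.
April 20, 2034 falls on a Thursday, which is a business day, so no adjustment is needed.
So the filing is due April 20, 2034.

April 20, 2034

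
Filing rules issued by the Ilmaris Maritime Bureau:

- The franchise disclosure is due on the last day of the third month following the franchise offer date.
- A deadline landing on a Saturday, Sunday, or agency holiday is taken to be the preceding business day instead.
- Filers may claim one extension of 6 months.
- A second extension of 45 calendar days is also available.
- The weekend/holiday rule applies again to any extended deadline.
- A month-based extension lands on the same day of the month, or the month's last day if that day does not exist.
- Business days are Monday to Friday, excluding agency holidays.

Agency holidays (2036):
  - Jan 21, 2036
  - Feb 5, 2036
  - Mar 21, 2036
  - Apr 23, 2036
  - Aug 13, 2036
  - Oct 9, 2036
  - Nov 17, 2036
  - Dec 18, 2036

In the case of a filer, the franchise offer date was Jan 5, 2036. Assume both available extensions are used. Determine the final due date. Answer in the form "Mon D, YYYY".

Dec 12, 2036

3 months after Jan 5, 2036 falls in April 2036; the last day of that month is Apr 30, 2036.
Apr 30, 2036 falls on a Wednesday, which is a business day, so no adjustment is needed.
Add 6 months to Apr 30, 2036: Oct 30, 2036.
Since Oct 30, 2036 is a Thursday and not a holiday, the date is unchanged.
Add the 45 calendar-day extension to Oct 30, 2036: Dec 14, 2036.
Because Dec 14, 2036 is a Sunday, the deadline becomes Dec 12, 2036 (Friday).
The final due date is Dec 12, 2036.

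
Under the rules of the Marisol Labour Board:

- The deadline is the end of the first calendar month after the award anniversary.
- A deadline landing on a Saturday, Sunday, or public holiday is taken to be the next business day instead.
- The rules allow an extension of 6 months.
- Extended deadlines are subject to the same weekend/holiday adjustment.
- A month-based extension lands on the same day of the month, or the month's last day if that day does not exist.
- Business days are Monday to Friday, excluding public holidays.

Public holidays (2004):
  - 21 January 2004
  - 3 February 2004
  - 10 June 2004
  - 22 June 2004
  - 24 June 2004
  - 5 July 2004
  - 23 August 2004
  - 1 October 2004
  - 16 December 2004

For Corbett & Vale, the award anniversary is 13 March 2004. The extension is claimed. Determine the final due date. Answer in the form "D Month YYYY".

1 month after 13 March 2004 is April 2004; that month ends on 30 April 2004.
30 April 2004 (Friday) is already a business day.
The 6 months extension carries 30 April 2004 to 30 October 2004.
Because 30 October 2004 is a Saturday, the deadline becomes 1 November 2004 (Monday).
Deadline: 1 November 2004.

1 November 2004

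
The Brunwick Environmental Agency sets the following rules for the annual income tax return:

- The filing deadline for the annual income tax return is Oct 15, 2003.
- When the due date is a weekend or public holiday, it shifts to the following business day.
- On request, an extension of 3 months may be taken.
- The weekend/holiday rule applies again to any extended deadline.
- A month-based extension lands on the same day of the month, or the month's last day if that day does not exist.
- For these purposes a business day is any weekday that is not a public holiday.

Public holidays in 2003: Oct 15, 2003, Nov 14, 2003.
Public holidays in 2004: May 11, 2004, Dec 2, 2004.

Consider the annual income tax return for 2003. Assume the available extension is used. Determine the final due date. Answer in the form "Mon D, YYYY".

Start from the fixed due date, Oct 15, 2003.
Oct 15, 2003 falls on a listed holiday. Rolling to the next business day gives Oct 16, 2003, a Thursday.
The 3 months extension carries Oct 16, 2003 to Jan 16, 2004.
Jan 16, 2004 falls on a Friday, which is a business day, so no adjustment is needed.
Deadline: Jan 16, 2004.

Jan 16, 2004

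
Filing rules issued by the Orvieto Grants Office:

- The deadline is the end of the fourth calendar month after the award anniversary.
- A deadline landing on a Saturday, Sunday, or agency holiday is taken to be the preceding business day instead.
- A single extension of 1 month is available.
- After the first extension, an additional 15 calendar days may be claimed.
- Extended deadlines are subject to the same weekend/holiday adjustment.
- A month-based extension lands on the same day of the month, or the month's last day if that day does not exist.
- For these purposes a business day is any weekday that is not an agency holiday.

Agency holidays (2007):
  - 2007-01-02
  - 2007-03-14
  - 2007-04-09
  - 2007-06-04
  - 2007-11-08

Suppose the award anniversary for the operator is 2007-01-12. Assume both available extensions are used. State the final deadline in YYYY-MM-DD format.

2007-07-13

4 months after 2007-01-12 is May 2007; that month ends on 2007-05-31.
2007-05-31 is a Thursday and not a listed holiday, so it stands.
Add 1 month to 2007-05-31: 2007-06-30 (day 31 does not exist in June, so the month's last day is used).
2007-06-30 is a Saturday, so it moves to the preceding business day, 2007-06-29 (Friday).
The 15-calendar-day extension moves the deadline from 2007-06-29 to 2007-07-14.
2007-07-14 is a Saturday; the preceding business day is 2007-07-13 (Friday).
Deadline: 2007-07-13.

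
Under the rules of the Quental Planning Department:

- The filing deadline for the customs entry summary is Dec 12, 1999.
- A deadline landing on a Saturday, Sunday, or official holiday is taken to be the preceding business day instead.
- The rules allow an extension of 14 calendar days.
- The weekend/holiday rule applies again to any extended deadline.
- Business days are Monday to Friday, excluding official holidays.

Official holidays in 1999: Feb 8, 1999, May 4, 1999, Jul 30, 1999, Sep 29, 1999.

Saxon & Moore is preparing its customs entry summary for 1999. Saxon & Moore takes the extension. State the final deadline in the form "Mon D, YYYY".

Dec 24, 1999

The stated deadline is Dec 12, 1999.
Because Dec 12, 1999 is a Sunday, the deadline becomes Dec 10, 1999 (Friday).
With the 14-day extension, Dec 10, 1999 becomes Dec 24, 1999.
Dec 24, 1999 (Friday) is already a business day.
So the filing is due Dec 24, 1999.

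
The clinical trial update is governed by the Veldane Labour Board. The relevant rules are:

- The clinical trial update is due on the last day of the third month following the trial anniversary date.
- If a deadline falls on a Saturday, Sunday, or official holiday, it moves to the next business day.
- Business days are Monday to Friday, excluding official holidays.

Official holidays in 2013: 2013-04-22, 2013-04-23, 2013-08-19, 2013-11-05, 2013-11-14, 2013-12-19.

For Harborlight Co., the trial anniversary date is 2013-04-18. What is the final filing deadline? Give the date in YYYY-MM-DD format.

3 months after 2013-04-18 is July 2013; that month ends on 2013-07-31.
2013-07-31 is a Wednesday and not a listed holiday, so it stands.
Deadline: 2013-07-31.

2013-07-31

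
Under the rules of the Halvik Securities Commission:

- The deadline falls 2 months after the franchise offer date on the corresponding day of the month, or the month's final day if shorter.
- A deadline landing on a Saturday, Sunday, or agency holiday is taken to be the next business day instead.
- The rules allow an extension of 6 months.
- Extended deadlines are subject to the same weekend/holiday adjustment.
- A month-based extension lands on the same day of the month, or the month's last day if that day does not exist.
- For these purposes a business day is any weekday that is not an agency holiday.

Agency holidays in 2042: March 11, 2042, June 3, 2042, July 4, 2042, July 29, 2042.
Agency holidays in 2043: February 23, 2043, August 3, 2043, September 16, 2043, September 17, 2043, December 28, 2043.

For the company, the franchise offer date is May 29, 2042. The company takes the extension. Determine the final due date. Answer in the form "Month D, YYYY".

2 months from May 29, 2042 is July 29, 2042.
July 29, 2042 falls on a listed holiday. Rolling to the next business day gives July 30, 2042, a Wednesday.
Add 6 months to July 30, 2042: January 30, 2043.
January 30, 2043 falls on a Friday, which is a business day, so no adjustment is needed.
The final due date is January 30, 2043.

January 30, 2043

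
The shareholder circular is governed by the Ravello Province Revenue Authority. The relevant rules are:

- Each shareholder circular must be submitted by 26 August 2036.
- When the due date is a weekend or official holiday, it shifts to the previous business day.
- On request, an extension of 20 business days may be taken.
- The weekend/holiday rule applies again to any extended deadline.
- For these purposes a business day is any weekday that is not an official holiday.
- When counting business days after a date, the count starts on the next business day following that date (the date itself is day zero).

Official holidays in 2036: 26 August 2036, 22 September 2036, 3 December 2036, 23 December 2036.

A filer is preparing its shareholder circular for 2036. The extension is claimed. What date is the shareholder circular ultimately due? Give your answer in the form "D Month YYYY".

24 September 2036

The stated deadline is 26 August 2036.
26 August 2036 is a listed holiday, so it moves to the preceding business day, 25 August 2036 (Monday).
Counting 20 further business days from 25 August 2036 reaches 24 September 2036.
24 September 2036 is a Wednesday and not a listed holiday, so it stands.
The final due date is 24 September 2036.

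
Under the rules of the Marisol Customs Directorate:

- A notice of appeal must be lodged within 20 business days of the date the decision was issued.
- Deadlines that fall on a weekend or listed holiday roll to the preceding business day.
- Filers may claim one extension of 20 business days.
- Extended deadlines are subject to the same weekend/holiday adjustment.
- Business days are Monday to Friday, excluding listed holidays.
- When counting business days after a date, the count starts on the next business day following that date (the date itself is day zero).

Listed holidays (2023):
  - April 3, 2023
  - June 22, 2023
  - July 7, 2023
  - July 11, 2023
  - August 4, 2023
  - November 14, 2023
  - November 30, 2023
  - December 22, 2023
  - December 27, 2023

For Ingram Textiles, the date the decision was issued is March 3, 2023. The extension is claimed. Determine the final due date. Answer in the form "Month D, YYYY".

May 1, 2023

Counting 20 business days after March 3, 2023 (skipping weekends and listed holidays) reaches March 31, 2023.
March 31, 2023 falls on a Friday, which is a business day, so no adjustment is needed.
Applying the 20-business-day extension: 20 business days after March 31, 2023 is May 1, 2023.
Since May 1, 2023 is a Monday and not a holiday, the date is unchanged.
The final due date is May 1, 2023.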